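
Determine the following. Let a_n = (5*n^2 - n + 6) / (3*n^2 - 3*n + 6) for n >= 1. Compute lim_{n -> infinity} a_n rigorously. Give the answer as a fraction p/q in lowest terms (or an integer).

Divide numerator and denominator by n^2, the highest power:
numerator / n^2 = 5 - 1/n + 6/n^2
denominator / n^2 = 3 - 3/n + 6/n^2
As n -> infinity, all terms of the form c/n^k (k >= 1) tend to 0.
So numerator / n^2 -> 5 and denominator / n^2 -> 3.
Therefore lim a_n = 5/3.

5/3


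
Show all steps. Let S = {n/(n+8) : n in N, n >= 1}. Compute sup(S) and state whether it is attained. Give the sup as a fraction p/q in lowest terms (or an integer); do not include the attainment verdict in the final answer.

Analysis:
- Values: 1/9, 1/5, 3/11, 1/3, ... strictly increasing.
- Minimum is 1/9 (n=1); inf = 1/9 (attained).
- n/(n+8) = 1 - 8/(n+8) -> 1 from below as n -> infinity, and never equals 1.
- So sup = 1 (not attained).
Conclusion: sup(S) = 1, not attained in S.

1


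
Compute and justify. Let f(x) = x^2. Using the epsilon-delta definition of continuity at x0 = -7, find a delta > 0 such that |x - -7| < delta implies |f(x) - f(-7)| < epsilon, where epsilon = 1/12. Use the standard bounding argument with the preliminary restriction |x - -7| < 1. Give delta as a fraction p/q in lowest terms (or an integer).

Factor: |x^2 - (-7)^2| = |x - -7| * |x + -7|.
Impose |x - -7| < 1 first. Then |x + -7| = |(x - -7) + 2*(-7)| <= |x - -7| + 2*|-7| < 1 + 14 = 15.
So |x^2 - (-7)^2| < delta * 15.
We need delta * 15 <= 1/12, i.e. delta <= 1/12/15 = 1/180.
Since 1/180 < 1, this is tighter than 1; take delta = 1/180.
So delta = 1/180 works.

1/180


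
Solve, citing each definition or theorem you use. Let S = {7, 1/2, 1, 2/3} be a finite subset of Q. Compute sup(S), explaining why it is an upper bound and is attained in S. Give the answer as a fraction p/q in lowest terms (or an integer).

S is finite, so sup(S) = max(S).
Sorted decreasing:
7, 1, 2/3, 1/2
The extremum is 7.
For every x in S, x <= 7. And 7 is in S, so it is attained.
Therefore sup(S) = 7.

7


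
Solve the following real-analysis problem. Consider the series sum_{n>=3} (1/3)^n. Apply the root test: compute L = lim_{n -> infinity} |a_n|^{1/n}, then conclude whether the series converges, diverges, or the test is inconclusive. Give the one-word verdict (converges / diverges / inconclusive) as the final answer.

Let a_n denote the general term. Form |a_n|^(1/n) and simplify:
|a_n|^(1/n) = 1/3
Take the limit as n -> infinity: L = 1/3.
Since L = 1/3 < 1, the root test implies convergence.

converges


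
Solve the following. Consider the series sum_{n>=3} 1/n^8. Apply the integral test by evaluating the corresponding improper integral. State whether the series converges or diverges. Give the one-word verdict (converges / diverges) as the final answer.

Let f(x) = x^(-8). Then f is positive, continuous, and decreasing on [3, infinity), so the integral test applies.
Compute the improper integral int_{3}^infinity f(x) dx:
  antiderivative F(x) = -1/(7*x^7).
  As x -> infinity, F(x) -> 0 (since p = 8 > 1).
  So int = F(infinity) - F(3) = 0 - (-1/15309) = 1/15309.
  Finite, so by the integral test, the series converges.

converges


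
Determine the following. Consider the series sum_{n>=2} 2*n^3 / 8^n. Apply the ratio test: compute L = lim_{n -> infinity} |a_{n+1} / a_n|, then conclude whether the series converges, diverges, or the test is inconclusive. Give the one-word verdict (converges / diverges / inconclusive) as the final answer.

Let a_n denote the general term. Form the ratio a_{n+1}/a_n and simplify:
a_{n+1}/a_n = (n + 1)^3/(8*n^3)
Take the limit as n -> infinity: L = 1/8.
Since L = 1/8 < 1, the ratio test implies the series converges.

converges


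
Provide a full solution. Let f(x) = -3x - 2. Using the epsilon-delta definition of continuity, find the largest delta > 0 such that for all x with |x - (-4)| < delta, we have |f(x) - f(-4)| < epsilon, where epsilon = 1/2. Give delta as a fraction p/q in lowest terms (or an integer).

We compute f(-4) = -3*(-4) - 2 = 10.
|f(x) - f(-4)| = |-3x - 2 - (10)| = |-3(x - (-4))| = 3|x - (-4)|.
We need 3|x - (-4)| < 1/2, i.e. |x - (-4)| < 1/2 / 3 = 1/6.
So any delta <= 1/6 works. Conversely, if delta > 1/6, then x = -4 + 1/6 satisfies |x - (-4)| = 1/6 < delta but |f(x) - f(-4)| = 3 * 1/6 = 1/2, which is not < 1/2; so no larger delta works.
Hence the largest such delta is 1/6.

1/6


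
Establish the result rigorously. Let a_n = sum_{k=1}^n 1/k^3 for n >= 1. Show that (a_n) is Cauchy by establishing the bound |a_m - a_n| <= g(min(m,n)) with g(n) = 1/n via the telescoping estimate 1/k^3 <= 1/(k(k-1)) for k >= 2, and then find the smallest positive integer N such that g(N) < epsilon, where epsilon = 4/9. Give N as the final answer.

For m > n >= 1: |a_m - a_n| = sum_{k=n+1}^m 1/k^3.
Use 1/k^3 <= 1/(k(k-1)) = 1/(k-1) - 1/k for k >= 2 (which holds since k^3 >= k^2 >= k(k-1) for k >= 2):
sum_{k=n+1}^m 1/k^3 <= sum_{k=n+1}^m (1/(k-1) - 1/k) = 1/n - 1/m <= 1/n.
By symmetry the same bound holds with n,m swapped, so |a_m - a_n| <= 1/min(m,n) = g(min(m,n)). Since g(n) -> 0, (a_n) is Cauchy.
Now solve g(N) < 4/9: 1/N < 4/9 <=> N > 1/(4/9) = 9/4.
The smallest integer strictly greater than 9/4 is N = 3.
Check: g(3) = 1/3 < 4/9; g(2) = 1/2 >= 4/9. So N = 3.

3


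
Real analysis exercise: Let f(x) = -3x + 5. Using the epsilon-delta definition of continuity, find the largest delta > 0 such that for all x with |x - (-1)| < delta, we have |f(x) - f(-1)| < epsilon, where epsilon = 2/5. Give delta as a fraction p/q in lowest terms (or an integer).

We compute f(-1) = -3*(-1) + 5 = 8.
|f(x) - f(-1)| = |-3x + 5 - (8)| = |-3(x - (-1))| = 3|x - (-1)|.
We need 3|x - (-1)| < 2/5, i.e. |x - (-1)| < 2/5 / 3 = 2/15.
So any delta <= 2/15 works. Conversely, if delta > 2/15, then x = -1 + 2/15 satisfies |x - (-1)| = 2/15 < delta but |f(x) - f(-1)| = 3 * 2/15 = 2/5, which is not < 2/5; so no larger delta works.
Hence the largest such delta is 2/15.

2/15


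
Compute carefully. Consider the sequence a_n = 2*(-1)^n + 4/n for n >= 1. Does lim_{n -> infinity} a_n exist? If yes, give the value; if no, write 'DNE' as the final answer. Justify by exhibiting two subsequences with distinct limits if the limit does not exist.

Examine the behaviour of a_n along subsequences.
a_{2k} = 2 + 4/(2k) -> 2. a_{2k+1} = -2 + 4/(2k+1) -> -2.
Since these two subsequential limits are 2 and -2, distinct, the full sequence cannot converge (a convergent sequence has all subsequences tending to the same limit). So lim a_n does not exist.

DNE


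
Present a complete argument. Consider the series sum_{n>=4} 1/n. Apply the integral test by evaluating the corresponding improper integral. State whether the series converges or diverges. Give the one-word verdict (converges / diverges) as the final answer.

Let f(x) = 1/x. Then f is positive, continuous, and decreasing on [4, infinity), so the integral test applies.
Compute the improper integral int_{4}^infinity f(x) dx:
  antiderivative F(x) = log(x).
  As x -> infinity, log(x) -> infinity.
  So int = infinity - log(4) = infinity. By the integral test, the series diverges.

diverges


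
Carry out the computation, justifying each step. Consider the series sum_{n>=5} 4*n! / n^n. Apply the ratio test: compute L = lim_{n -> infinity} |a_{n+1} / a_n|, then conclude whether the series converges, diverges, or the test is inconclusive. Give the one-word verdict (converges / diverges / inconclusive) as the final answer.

Let a_n denote the general term. Form the ratio a_{n+1}/a_n and simplify:
a_{n+1}/a_n = (n/(n + 1))^n
Take the limit as n -> infinity: L = exp(-1).
Since L = exp(-1) < 1, the ratio test implies the series converges.

converges


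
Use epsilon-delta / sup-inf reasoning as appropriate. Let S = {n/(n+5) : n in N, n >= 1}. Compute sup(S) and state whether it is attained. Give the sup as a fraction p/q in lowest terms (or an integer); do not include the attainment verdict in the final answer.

Analysis:
- Values: 1/6, 2/7, 3/8, 4/9, ... strictly increasing.
- Minimum is 1/6 (n=1); inf = 1/6 (attained).
- n/(n+5) = 1 - 5/(n+5) -> 1 from below as n -> infinity, and never equals 1.
- So sup = 1 (not attained).
Conclusion: sup(S) = 1, not attained in S.

1


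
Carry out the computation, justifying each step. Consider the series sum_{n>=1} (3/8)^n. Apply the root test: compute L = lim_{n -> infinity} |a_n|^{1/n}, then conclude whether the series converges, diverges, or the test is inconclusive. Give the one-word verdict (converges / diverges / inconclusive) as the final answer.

Let a_n denote the general term. Form |a_n|^(1/n) and simplify:
|a_n|^(1/n) = 3/8
Take the limit as n -> infinity: L = 3/8.
Since L = 3/8 < 1, the root test implies convergence.

converges


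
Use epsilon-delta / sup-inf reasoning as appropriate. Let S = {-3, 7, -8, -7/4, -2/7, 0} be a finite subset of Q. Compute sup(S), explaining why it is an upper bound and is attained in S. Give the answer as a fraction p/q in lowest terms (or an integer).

S is finite, so sup(S) = max(S).
Sorted decreasing:
7, 0, -2/7, -7/4, -3, -8
The extremum is 7.
For every x in S, x <= 7. And 7 is in S, so it is attained.
Therefore sup(S) = 7.

7


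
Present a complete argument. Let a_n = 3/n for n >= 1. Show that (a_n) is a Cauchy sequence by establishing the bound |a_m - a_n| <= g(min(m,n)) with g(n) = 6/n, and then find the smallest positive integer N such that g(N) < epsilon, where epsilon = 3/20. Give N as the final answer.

For any m, n >= 1, by the triangle inequality:
|a_m - a_n| = |3/m - 3/n| <= 3*1/m + 3*1/n <= 6/min(m,n).
So g(n) = 6/n bounds the Cauchy difference. Since g(n) -> 0, (a_n) is Cauchy.
Now solve g(N) < 3/20: 6/N < 3/20 <=> N > 6 / (3/20) = 40.
The smallest integer strictly greater than 40 is N = 41.
Check: g(41) = 6/41 = 6/41 < 3/20; g(40) = 3/20 >= 3/20. So N = 41.

41


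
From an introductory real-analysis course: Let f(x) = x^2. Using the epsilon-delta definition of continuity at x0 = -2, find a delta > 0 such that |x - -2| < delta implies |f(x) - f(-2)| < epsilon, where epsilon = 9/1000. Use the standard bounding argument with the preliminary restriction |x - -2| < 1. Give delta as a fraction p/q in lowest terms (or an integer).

Factor: |x^2 - (-2)^2| = |x - -2| * |x + -2|.
Impose |x - -2| < 1 first. Then |x + -2| = |(x - -2) + 2*(-2)| <= |x - -2| + 2*|-2| < 1 + 4 = 5.
So |x^2 - (-2)^2| < delta * 5.
We need delta * 5 <= 9/1000, i.e. delta <= 9/1000/5 = 9/5000.
Since 9/5000 < 1, this is tighter than 1; take delta = 9/5000.
So delta = 9/5000 works.

9/5000


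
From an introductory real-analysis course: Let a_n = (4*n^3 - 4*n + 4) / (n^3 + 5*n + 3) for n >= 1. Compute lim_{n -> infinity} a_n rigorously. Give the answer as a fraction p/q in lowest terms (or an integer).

Divide numerator and denominator by n^3, the highest power:
numerator / n^3 = 4 - 4/n^2 + 4/n^3
denominator / n^3 = 1 + 5/n^2 + 3/n^3
As n -> infinity, all terms of the form c/n^k (k >= 1) tend to 0.
So numerator / n^3 -> 4 and denominator / n^3 -> 1.
Therefore lim a_n = 4.

4


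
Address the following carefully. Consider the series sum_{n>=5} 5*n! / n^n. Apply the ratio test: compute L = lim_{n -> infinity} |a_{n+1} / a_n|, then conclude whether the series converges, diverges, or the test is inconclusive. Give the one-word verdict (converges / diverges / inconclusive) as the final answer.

Let a_n denote the general term. Form the ratio a_{n+1}/a_n and simplify:
a_{n+1}/a_n = (n/(n + 1))^n
Take the limit as n -> infinity: L = exp(-1).
Since L = exp(-1) < 1, the ratio test implies the series converges.

converges


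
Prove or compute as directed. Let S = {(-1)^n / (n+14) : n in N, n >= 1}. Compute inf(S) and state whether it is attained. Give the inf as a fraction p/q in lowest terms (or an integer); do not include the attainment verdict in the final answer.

Analysis:
- Values: -1/15, 1/16, -1/17, 1/18, -1/19, ...
- Positive terms (even n): 1/(2+14), 1/(4+14), ... decreasing -> max = 1/16 (n=2).
- Negative terms (odd n): -1/(1+14), -1/(3+14), ... increasing -> min = -1/15 (n=1).
- So sup = 1/16 (attained at n=2); inf = -1/15 (attained at n=1).
Conclusion: inf(S) = -1/15, attained in S.

-1/15


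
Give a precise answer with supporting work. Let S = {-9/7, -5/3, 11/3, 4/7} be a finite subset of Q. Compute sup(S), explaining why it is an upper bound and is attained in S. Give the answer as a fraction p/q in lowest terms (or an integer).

S is finite, so sup(S) = max(S).
Sorted decreasing:
11/3, 4/7, -9/7, -5/3
The extremum is 11/3.
For every x in S, x <= 11/3. And 11/3 is in S, so it is attained.
Therefore sup(S) = 11/3.

11/3


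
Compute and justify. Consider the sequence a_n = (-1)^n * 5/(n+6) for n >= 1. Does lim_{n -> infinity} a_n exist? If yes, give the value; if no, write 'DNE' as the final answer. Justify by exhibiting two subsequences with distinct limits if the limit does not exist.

Examine the behaviour of a_n along subsequences.
Even-n subsequence a_{2k} = 5/(2k+6) -> 0. Odd-n subsequence a_{2k+1} = -5/(2k+7) -> 0. Both tend to 0, which suggests the limit is 0; verify directly.
|a_n - 0| = 5/(n+6) < 5/n for every n >= 1.
Given epsilon > 0, choose a positive integer N > 5/epsilon. Then for all n >= N, |a_n| < 5/n <= 5/N < epsilon.
So by the definition of the limit, lim a_n exists and equals 0.

0


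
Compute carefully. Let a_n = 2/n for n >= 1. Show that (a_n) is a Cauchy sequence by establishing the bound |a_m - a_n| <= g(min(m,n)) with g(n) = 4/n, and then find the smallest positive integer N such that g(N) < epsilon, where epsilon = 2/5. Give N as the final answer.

For any m, n >= 1, by the triangle inequality:
|a_m - a_n| = |2/m - 2/n| <= 2*1/m + 2*1/n <= 4/min(m,n).
So g(n) = 4/n bounds the Cauchy difference. Since g(n) -> 0, (a_n) is Cauchy.
Now solve g(N) < 2/5: 4/N < 2/5 <=> N > 4 / (2/5) = 10.
The smallest integer strictly greater than 10 is N = 11.
Check: g(11) = 4/11 = 4/11 < 2/5; g(10) = 2/5 >= 2/5. So N = 11.

11


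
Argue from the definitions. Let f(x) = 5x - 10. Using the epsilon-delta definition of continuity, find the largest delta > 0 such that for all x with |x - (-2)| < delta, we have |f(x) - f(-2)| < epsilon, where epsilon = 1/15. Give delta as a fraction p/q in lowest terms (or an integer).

We compute f(-2) = 5*(-2) - 10 = -20.
|f(x) - f(-2)| = |5x - 10 - (-20)| = |5(x - (-2))| = 5|x - (-2)|.
We need 5|x - (-2)| < 1/15, i.e. |x - (-2)| < 1/15 / 5 = 1/75.
So any delta <= 1/75 works. Conversely, if delta > 1/75, then x = -2 + 1/75 satisfies |x - (-2)| = 1/75 < delta but |f(x) - f(-2)| = 5 * 1/75 = 1/15, which is not < 1/15; so no larger delta works.
Hence the largest such delta is 1/75.

1/75


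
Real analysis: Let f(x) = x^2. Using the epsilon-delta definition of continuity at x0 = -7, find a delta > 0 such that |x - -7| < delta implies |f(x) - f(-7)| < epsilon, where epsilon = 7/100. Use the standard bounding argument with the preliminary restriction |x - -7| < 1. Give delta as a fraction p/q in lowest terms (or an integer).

Factor: |x^2 - (-7)^2| = |x - -7| * |x + -7|.
Impose |x - -7| < 1 first. Then |x + -7| = |(x - -7) + 2*(-7)| <= |x - -7| + 2*|-7| < 1 + 14 = 15.
So |x^2 - (-7)^2| < delta * 15.
We need delta * 15 <= 7/100, i.e. delta <= 7/100/15 = 7/1500.
Since 7/1500 < 1, this is tighter than 1; take delta = 7/1500.
So delta = 7/1500 works.

7/1500


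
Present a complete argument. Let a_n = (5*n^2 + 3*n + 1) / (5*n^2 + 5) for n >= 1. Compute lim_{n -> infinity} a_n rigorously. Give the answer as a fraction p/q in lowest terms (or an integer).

Divide numerator and denominator by n^2, the highest power:
numerator / n^2 = 5 + 3/n + n^(-2)
denominator / n^2 = 5 + 5/n^2
As n -> infinity, all terms of the form c/n^k (k >= 1) tend to 0.
So numerator / n^2 -> 5 and denominator / n^2 -> 5.
Therefore lim a_n = 1.

1


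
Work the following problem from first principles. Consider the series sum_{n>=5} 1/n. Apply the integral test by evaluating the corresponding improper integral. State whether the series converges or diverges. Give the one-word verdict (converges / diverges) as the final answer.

Let f(x) = 1/x. Then f is positive, continuous, and decreasing on [5, infinity), so the integral test applies.
Compute the improper integral int_{5}^infinity f(x) dx:
  antiderivative F(x) = log(x).
  As x -> infinity, log(x) -> infinity.
  So int = infinity - log(5) = infinity. By the integral test, the series diverges.

diverges


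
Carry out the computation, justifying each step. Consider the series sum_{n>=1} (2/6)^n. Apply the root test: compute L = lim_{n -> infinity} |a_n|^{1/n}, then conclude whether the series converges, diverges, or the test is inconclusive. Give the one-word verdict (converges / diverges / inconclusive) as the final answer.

Let a_n denote the general term. Form |a_n|^(1/n) and simplify:
|a_n|^(1/n) = 1/3
Take the limit as n -> infinity: L = 1/3.
Since L = 1/3 < 1, the root test implies convergence.

converges


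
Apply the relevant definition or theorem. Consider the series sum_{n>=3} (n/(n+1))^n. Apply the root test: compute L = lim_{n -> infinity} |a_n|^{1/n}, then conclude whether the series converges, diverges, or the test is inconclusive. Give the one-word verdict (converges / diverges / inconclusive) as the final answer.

Let a_n denote the general term. Form |a_n|^(1/n) and simplify:
|a_n|^(1/n) = n/(n + 1)
Take the limit as n -> infinity: L = 1.
Since L = 1, the root test is inconclusive. (In fact a_n = (n/(n+1))^n -> e^(-1) != 0, so the nth-term test shows divergence; but the root test itself gives no conclusion.)

inconclusive


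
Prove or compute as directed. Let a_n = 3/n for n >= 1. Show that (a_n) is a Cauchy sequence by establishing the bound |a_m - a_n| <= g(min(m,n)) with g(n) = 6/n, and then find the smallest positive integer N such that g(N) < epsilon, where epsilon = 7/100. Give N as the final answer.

For any m, n >= 1, by the triangle inequality:
|a_m - a_n| = |3/m - 3/n| <= 3*1/m + 3*1/n <= 6/min(m,n).
So g(n) = 6/n bounds the Cauchy difference. Since g(n) -> 0, (a_n) is Cauchy.
Now solve g(N) < 7/100: 6/N < 7/100 <=> N > 6 / (7/100) = 600/7.
The smallest integer strictly greater than 600/7 is N = 86.
Check: g(86) = 6/86 = 3/43 < 7/100; g(85) = 6/85 >= 7/100. So N = 86.

86


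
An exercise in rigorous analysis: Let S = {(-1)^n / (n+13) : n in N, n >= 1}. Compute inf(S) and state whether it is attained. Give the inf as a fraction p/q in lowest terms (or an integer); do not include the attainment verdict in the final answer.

Analysis:
- Values: -1/14, 1/15, -1/16, 1/17, -1/18, ...
- Positive terms (even n): 1/(2+13), 1/(4+13), ... decreasing -> max = 1/15 (n=2).
- Negative terms (odd n): -1/(1+13), -1/(3+13), ... increasing -> min = -1/14 (n=1).
- So sup = 1/15 (attained at n=2); inf = -1/14 (attained at n=1).
Conclusion: inf(S) = -1/14, attained in S.

-1/14


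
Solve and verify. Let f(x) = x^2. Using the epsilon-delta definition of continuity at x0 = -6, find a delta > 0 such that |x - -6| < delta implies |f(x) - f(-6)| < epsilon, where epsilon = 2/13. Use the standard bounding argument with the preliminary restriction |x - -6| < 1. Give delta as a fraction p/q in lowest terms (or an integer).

Factor: |x^2 - (-6)^2| = |x - -6| * |x + -6|.
Impose |x - -6| < 1 first. Then |x + -6| = |(x - -6) + 2*(-6)| <= |x - -6| + 2*|-6| < 1 + 12 = 13.
So |x^2 - (-6)^2| < delta * 13.
We need delta * 13 <= 2/13, i.e. delta <= 2/13/13 = 2/169.
Since 2/169 < 1, this is tighter than 1; take delta = 2/169.
So delta = 2/169 works.

2/169


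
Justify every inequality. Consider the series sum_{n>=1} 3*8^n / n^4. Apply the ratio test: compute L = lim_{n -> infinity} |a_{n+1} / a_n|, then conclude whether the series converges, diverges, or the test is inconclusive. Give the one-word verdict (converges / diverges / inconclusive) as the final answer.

Let a_n denote the general term. Form the ratio a_{n+1}/a_n and simplify:
a_{n+1}/a_n = 8*n^4/(n + 1)^4
Take the limit as n -> infinity: L = 8.
Since L = 8 > 1 (or L = infinity), the ratio test implies the series diverges.

diverges


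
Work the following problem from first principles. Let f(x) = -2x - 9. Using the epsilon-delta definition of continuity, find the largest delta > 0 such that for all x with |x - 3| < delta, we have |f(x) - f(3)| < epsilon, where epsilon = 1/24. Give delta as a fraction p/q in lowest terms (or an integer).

We compute f(3) = -2*(3) - 9 = -15.
|f(x) - f(3)| = |-2x - 9 - (-15)| = |-2(x - 3)| = 2|x - 3|.
We need 2|x - 3| < 1/24, i.e. |x - 3| < 1/24 / 2 = 1/48.
So any delta <= 1/48 works. Conversely, if delta > 1/48, then x = 3 + 1/48 satisfies |x - 3| = 1/48 < delta but |f(x) - f(3)| = 2 * 1/48 = 1/24, which is not < 1/24; so no larger delta works.
Hence the largest such delta is 1/48.

1/48


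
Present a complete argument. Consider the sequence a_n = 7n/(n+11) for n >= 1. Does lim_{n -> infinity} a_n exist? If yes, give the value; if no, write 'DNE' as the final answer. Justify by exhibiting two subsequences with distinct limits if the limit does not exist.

Examine the behaviour of a_n along subsequences.
Even-n subsequence a_{2k} = 7(2k)/(2k+11) -> 7. Odd-n subsequence a_{2k+1} = 7(2k+1)/(2k+12) -> 7. Both tend to 7, which suggests the limit is 7; verify directly.
|a_n - 7| = |7n - 7(n+11)| / (n+11) = 77/(n+11) < 77/n for every n >= 1.
Given epsilon > 0, choose a positive integer N > 77/epsilon. Then for all n >= N, |a_n - 7| < 77/n <= 77/N < epsilon.
So by the definition of the limit, lim a_n exists and equals 7.

7


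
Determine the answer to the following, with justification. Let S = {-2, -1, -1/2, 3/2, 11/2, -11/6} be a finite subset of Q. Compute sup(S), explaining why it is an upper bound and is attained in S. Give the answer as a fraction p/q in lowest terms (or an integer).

S is finite, so sup(S) = max(S).
Sorted decreasing:
11/2, 3/2, -1/2, -1, -11/6, -2
The extremum is 11/2.
For every x in S, x <= 11/2. And 11/2 is in S, so it is attained.
Therefore sup(S) = 11/2.

11/2


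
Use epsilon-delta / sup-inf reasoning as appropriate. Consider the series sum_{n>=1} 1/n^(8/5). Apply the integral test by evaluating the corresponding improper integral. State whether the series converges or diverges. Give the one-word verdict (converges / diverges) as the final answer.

Let f(x) = x^(-8/5). Then f is positive, continuous, and decreasing on [1, infinity), so the integral test applies.
Compute the improper integral int_{1}^infinity f(x) dx:
  antiderivative F(x) = -5/(3*x^(3/5)).
  As x -> infinity, F(x) -> 0 (since p = 8/5 > 1).
  So int = F(infinity) - F(1) = 0 - (-5/3) = 5/3.
  Finite, so by the integral test, the series converges.

converges


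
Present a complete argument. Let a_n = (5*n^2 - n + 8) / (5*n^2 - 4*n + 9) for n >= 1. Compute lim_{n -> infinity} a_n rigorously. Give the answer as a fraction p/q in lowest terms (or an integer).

Divide numerator and denominator by n^2, the highest power:
numerator / n^2 = 5 - 1/n + 8/n^2
denominator / n^2 = 5 - 4/n + 9/n^2
As n -> infinity, all terms of the form c/n^k (k >= 1) tend to 0.
So numerator / n^2 -> 5 and denominator / n^2 -> 5.
Therefore lim a_n = 1.

1


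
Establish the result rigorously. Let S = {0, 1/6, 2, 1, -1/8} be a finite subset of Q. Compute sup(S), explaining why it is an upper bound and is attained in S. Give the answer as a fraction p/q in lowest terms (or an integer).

S is finite, so sup(S) = max(S).
Sorted decreasing:
2, 1, 1/6, 0, -1/8
The extremum is 2.
For every x in S, x <= 2. And 2 is in S, so it is attained.
Therefore sup(S) = 2.

2


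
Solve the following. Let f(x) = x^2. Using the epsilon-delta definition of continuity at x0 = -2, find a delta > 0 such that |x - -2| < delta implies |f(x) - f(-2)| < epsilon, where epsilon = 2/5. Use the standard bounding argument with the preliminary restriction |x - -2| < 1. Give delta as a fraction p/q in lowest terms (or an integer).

Factor: |x^2 - (-2)^2| = |x - -2| * |x + -2|.
Impose |x - -2| < 1 first. Then |x + -2| = |(x - -2) + 2*(-2)| <= |x - -2| + 2*|-2| < 1 + 4 = 5.
So |x^2 - (-2)^2| < delta * 5.
We need delta * 5 <= 2/5, i.e. delta <= 2/5/5 = 2/25.
Since 2/25 < 1, this is tighter than 1; take delta = 2/25.
So delta = 2/25 works.

2/25


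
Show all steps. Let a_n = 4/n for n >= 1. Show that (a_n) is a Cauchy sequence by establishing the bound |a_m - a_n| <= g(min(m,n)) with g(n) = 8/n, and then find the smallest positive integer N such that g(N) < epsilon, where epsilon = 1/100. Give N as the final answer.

For any m, n >= 1, by the triangle inequality:
|a_m - a_n| = |4/m - 4/n| <= 4*1/m + 4*1/n <= 8/min(m,n).
So g(n) = 8/n bounds the Cauchy difference. Since g(n) -> 0, (a_n) is Cauchy.
Now solve g(N) < 1/100: 8/N < 1/100 <=> N > 8 / (1/100) = 800.
The smallest integer strictly greater than 800 is N = 801.
Check: g(801) = 8/801 = 8/801 < 1/100; g(800) = 1/100 >= 1/100. So N = 801.

801


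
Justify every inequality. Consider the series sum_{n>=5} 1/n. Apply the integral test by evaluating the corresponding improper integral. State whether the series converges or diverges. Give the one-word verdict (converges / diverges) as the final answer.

Let f(x) = 1/x. Then f is positive, continuous, and decreasing on [5, infinity), so the integral test applies.
Compute the improper integral int_{5}^infinity f(x) dx:
  antiderivative F(x) = log(x).
  As x -> infinity, log(x) -> infinity.
  So int = infinity - log(5) = infinity. By the integral test, the series diverges.

diverges


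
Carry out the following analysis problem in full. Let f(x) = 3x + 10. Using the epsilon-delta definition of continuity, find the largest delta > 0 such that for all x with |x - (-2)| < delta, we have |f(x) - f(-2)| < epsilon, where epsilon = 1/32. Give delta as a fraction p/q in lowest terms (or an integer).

We compute f(-2) = 3*(-2) + 10 = 4.
|f(x) - f(-2)| = |3x + 10 - (4)| = |3(x - (-2))| = 3|x - (-2)|.
We need 3|x - (-2)| < 1/32, i.e. |x - (-2)| < 1/32 / 3 = 1/96.
So any delta <= 1/96 works. Conversely, if delta > 1/96, then x = -2 + 1/96 satisfies |x - (-2)| = 1/96 < delta but |f(x) - f(-2)| = 3 * 1/96 = 1/32, which is not < 1/32; so no larger delta works.
Hence the largest such delta is 1/96.

1/96


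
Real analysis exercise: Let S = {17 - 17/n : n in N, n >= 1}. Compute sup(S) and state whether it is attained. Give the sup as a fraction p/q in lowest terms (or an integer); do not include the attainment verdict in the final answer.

Analysis:
- Values: 0, 17/2, 34/3, 51/4, ... strictly increasing.
- Minimum is 0 (n=1); inf = 0 (attained).
- 17 - 17/n -> 17 from below; sup = 17, not attained.
Conclusion: sup(S) = 17, not attained in S.

17


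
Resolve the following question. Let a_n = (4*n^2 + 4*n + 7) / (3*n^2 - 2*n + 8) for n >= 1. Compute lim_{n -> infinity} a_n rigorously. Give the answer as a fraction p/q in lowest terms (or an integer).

Divide numerator and denominator by n^2, the highest power:
numerator / n^2 = 4 + 4/n + 7/n^2
denominator / n^2 = 3 - 2/n + 8/n^2
As n -> infinity, all terms of the form c/n^k (k >= 1) tend to 0.
So numerator / n^2 -> 4 and denominator / n^2 -> 3.
Therefore lim a_n = 4/3.

4/3


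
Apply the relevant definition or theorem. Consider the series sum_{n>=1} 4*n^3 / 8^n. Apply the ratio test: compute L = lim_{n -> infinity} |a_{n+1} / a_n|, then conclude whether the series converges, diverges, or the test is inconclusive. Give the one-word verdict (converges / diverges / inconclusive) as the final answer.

Let a_n denote the general term. Form the ratio a_{n+1}/a_n and simplify:
a_{n+1}/a_n = (n + 1)^3/(8*n^3)
Take the limit as n -> infinity: L = 1/8.
Since L = 1/8 < 1, the ratio test implies the series converges.

converges


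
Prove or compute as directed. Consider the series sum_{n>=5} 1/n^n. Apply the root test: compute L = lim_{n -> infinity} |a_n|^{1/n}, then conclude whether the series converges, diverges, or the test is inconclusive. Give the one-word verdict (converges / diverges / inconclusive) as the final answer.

Let a_n denote the general term. Form |a_n|^(1/n) and simplify:
|a_n|^(1/n) = 1/n
Take the limit as n -> infinity: L = 0.
Since L = 0 < 1, the root test implies convergence.

converges


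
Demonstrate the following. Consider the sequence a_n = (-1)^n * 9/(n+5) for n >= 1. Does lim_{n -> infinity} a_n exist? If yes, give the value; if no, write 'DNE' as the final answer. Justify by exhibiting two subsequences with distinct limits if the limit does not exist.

Examine the behaviour of a_n along subsequences.
Even-n subsequence a_{2k} = 9/(2k+5) -> 0. Odd-n subsequence a_{2k+1} = -9/(2k+6) -> 0. Both tend to 0, which suggests the limit is 0; verify directly.
|a_n - 0| = 9/(n+5) < 9/n for every n >= 1.
Given epsilon > 0, choose a positive integer N > 9/epsilon. Then for all n >= N, |a_n| < 9/n <= 9/N < epsilon.
So by the definition of the limit, lim a_n exists and equals 0.

0


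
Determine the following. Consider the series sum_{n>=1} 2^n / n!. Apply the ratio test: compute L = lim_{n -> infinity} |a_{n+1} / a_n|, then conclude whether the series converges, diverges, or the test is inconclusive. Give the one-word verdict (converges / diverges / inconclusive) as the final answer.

Let a_n denote the general term. Form the ratio a_{n+1}/a_n and simplify:
a_{n+1}/a_n = 2/(n + 1)
Take the limit as n -> infinity: L = 0.
Since L = 0 < 1, the ratio test implies the series converges.

converges


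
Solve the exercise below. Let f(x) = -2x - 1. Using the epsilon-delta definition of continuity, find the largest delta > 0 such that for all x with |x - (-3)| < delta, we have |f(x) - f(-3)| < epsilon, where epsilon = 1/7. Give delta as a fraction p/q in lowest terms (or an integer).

We compute f(-3) = -2*(-3) - 1 = 5.
|f(x) - f(-3)| = |-2x - 1 - (5)| = |-2(x - (-3))| = 2|x - (-3)|.
We need 2|x - (-3)| < 1/7, i.e. |x - (-3)| < 1/7 / 2 = 1/14.
So any delta <= 1/14 works. Conversely, if delta > 1/14, then x = -3 + 1/14 satisfies |x - (-3)| = 1/14 < delta but |f(x) - f(-3)| = 2 * 1/14 = 1/7, which is not < 1/7; so no larger delta works.
Hence the largest such delta is 1/14.

1/14


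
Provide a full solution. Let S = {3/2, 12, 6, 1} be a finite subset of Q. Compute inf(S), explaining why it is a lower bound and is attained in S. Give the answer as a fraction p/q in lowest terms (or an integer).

S is finite, so inf(S) = min(S).
Sorted increasing:
1, 3/2, 6, 12
The extremum is 1.
For every x in S, x >= 1. And 1 is in S, so it is attained.
Therefore inf(S) = 1.

1


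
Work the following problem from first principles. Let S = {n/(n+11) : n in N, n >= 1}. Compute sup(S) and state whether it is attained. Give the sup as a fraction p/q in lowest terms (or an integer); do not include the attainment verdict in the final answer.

Analysis:
- Values: 1/12, 2/13, 3/14, 4/15, ... strictly increasing.
- Minimum is 1/12 (n=1); inf = 1/12 (attained).
- n/(n+11) = 1 - 11/(n+11) -> 1 from below as n -> infinity, and never equals 1.
- So sup = 1 (not attained).
Conclusion: sup(S) = 1, not attained in S.

1


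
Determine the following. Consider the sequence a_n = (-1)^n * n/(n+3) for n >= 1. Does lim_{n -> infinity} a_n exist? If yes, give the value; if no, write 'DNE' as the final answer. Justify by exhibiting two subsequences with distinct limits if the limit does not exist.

Examine the behaviour of a_n along subsequences.
a_{2k} = 2k/(2k+3) -> 1. a_{2k+1} = -(2k+1)/(2k+4) -> -1.
Since these two subsequential limits are 1 and -1, distinct, the full sequence cannot converge (a convergent sequence has all subsequences tending to the same limit). So lim a_n does not exist.

DNE


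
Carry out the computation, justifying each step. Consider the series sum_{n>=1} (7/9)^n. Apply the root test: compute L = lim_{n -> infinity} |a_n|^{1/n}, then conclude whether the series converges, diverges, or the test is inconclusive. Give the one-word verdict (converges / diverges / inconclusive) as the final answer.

Let a_n denote the general term. Form |a_n|^(1/n) and simplify:
|a_n|^(1/n) = 7/9
Take the limit as n -> infinity: L = 7/9.
Since L = 7/9 < 1, the root test implies convergence.

converges


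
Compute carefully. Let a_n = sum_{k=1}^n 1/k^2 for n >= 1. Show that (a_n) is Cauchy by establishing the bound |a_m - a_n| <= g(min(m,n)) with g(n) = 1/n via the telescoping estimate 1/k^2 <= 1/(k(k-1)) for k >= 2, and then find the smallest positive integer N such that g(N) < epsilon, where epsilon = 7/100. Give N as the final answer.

For m > n >= 1: |a_m - a_n| = sum_{k=n+1}^m 1/k^2.
Use 1/k^2 <= 1/(k(k-1)) = 1/(k-1) - 1/k for k >= 2:
sum_{k=n+1}^m 1/k^2 <= sum_{k=n+1}^m (1/(k-1) - 1/k) = 1/n - 1/m <= 1/n.
By symmetry the same bound holds with n,m swapped, so |a_m - a_n| <= 1/min(m,n) = g(min(m,n)). Since g(n) -> 0, (a_n) is Cauchy.
Now solve g(N) < 7/100: 1/N < 7/100 <=> N > 1/(7/100) = 100/7.
The smallest integer strictly greater than 100/7 is N = 15.
Check: g(15) = 1/15 < 7/100; g(14) = 1/14 >= 7/100. So N = 15.

15


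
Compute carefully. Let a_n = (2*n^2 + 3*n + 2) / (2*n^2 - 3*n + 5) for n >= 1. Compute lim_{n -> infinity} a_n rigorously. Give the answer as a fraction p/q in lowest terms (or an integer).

Divide numerator and denominator by n^2, the highest power:
numerator / n^2 = 2 + 3/n + 2/n^2
denominator / n^2 = 2 - 3/n + 5/n^2
As n -> infinity, all terms of the form c/n^k (k >= 1) tend to 0.
So numerator / n^2 -> 2 and denominator / n^2 -> 2.
Therefore lim a_n = 1.

1


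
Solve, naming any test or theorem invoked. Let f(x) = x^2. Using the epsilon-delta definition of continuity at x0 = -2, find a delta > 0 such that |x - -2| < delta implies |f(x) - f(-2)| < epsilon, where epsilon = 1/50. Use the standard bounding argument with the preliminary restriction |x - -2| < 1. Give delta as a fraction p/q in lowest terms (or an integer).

Factor: |x^2 - (-2)^2| = |x - -2| * |x + -2|.
Impose |x - -2| < 1 first. Then |x + -2| = |(x - -2) + 2*(-2)| <= |x - -2| + 2*|-2| < 1 + 4 = 5.
So |x^2 - (-2)^2| < delta * 5.
We need delta * 5 <= 1/50, i.e. delta <= 1/50/5 = 1/250.
Since 1/250 < 1, this is tighter than 1; take delta = 1/250.
So delta = 1/250 works.

1/250


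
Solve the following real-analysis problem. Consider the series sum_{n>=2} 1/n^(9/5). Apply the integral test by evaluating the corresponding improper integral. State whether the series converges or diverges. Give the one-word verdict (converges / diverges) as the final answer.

Let f(x) = x^(-9/5). Then f is positive, continuous, and decreasing on [2, infinity), so the integral test applies.
Compute the improper integral int_{2}^infinity f(x) dx:
  antiderivative F(x) = -5/(4*x^(4/5)).
  As x -> infinity, F(x) -> 0 (since p = 9/5 > 1).
  So int = F(infinity) - F(2) = 0 - (-5*2^(1/5)/8) = 5*2^(1/5)/8.
  Finite, so by the integral test, the series converges.

converges


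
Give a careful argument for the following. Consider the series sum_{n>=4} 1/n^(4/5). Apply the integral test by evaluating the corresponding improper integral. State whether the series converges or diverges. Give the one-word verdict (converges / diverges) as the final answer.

Let f(x) = x^(-4/5). Then f is positive, continuous, and decreasing on [4, infinity), so the integral test applies.
Compute the improper integral int_{4}^infinity f(x) dx:
  antiderivative F(x) = 5*x^(1/5).
  As x -> infinity, F(x) -> infinity (since p = 4/5 < 1).
  So the integral diverges. By the integral test, the series diverges.

diverges


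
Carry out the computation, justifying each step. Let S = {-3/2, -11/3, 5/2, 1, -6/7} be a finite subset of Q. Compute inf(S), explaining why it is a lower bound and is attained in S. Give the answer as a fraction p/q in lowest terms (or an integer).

S is finite, so inf(S) = min(S).
Sorted increasing:
-11/3, -3/2, -6/7, 1, 5/2
The extremum is -11/3.
For every x in S, x >= -11/3. And -11/3 is in S, so it is attained.
Therefore inf(S) = -11/3.

-11/3


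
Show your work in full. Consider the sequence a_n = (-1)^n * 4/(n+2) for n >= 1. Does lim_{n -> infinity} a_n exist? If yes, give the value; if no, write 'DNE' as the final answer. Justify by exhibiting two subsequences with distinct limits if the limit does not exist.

Examine the behaviour of a_n along subsequences.
Even-n subsequence a_{2k} = 4/(2k+2) -> 0. Odd-n subsequence a_{2k+1} = -4/(2k+3) -> 0. Both tend to 0, which suggests the limit is 0; verify directly.
|a_n - 0| = 4/(n+2) < 4/n for every n >= 1.
Given epsilon > 0, choose a positive integer N > 4/epsilon. Then for all n >= N, |a_n| < 4/n <= 4/N < epsilon.
So by the definition of the limit, lim a_n exists and equals 0.

0


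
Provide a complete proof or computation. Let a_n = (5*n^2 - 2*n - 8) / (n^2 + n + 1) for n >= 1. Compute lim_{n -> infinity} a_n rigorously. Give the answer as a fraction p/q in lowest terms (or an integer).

Divide numerator and denominator by n^2, the highest power:
numerator / n^2 = 5 - 2/n - 8/n^2
denominator / n^2 = 1 + 1/n + n^(-2)
As n -> infinity, all terms of the form c/n^k (k >= 1) tend to 0.
So numerator / n^2 -> 5 and denominator / n^2 -> 1.
Therefore lim a_n = 5.

5


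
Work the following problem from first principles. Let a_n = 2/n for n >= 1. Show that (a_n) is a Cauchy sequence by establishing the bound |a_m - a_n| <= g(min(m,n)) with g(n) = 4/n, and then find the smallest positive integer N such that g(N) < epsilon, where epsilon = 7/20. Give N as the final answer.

For any m, n >= 1, by the triangle inequality:
|a_m - a_n| = |2/m - 2/n| <= 2*1/m + 2*1/n <= 4/min(m,n).
So g(n) = 4/n bounds the Cauchy difference. Since g(n) -> 0, (a_n) is Cauchy.
Now solve g(N) < 7/20: 4/N < 7/20 <=> N > 4 / (7/20) = 80/7.
The smallest integer strictly greater than 80/7 is N = 12.
Check: g(12) = 4/12 = 1/3 < 7/20; g(11) = 4/11 >= 7/20. So N = 12.

12


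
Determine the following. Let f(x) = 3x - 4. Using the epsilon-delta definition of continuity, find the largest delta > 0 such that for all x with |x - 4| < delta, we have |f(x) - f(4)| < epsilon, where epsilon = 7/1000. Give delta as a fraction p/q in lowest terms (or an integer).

We compute f(4) = 3*(4) - 4 = 8.
|f(x) - f(4)| = |3x - 4 - (8)| = |3(x - 4)| = 3|x - 4|.
We need 3|x - 4| < 7/1000, i.e. |x - 4| < 7/1000 / 3 = 7/3000.
So any delta <= 7/3000 works. Conversely, if delta > 7/3000, then x = 4 + 7/3000 satisfies |x - 4| = 7/3000 < delta but |f(x) - f(4)| = 3 * 7/3000 = 7/1000, which is not < 7/1000; so no larger delta works.
Hence the largest such delta is 7/3000.

7/3000


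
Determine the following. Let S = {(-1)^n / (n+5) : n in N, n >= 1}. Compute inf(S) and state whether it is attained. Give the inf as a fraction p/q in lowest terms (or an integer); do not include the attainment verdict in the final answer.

Analysis:
- Values: -1/6, 1/7, -1/8, 1/9, -1/10, ...
- Positive terms (even n): 1/(2+5), 1/(4+5), ... decreasing -> max = 1/7 (n=2).
- Negative terms (odd n): -1/(1+5), -1/(3+5), ... increasing -> min = -1/6 (n=1).
- So sup = 1/7 (attained at n=2); inf = -1/6 (attained at n=1).
Conclusion: inf(S) = -1/6, attained in S.

-1/6


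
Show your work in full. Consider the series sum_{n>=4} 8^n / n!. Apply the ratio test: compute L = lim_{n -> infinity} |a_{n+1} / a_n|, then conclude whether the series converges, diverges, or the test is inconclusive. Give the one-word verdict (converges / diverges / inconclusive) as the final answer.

Let a_n denote the general term. Form the ratio a_{n+1}/a_n and simplify:
a_{n+1}/a_n = 8/(n + 1)
Take the limit as n -> infinity: L = 0.
Since L = 0 < 1, the ratio test implies the series converges.

converges


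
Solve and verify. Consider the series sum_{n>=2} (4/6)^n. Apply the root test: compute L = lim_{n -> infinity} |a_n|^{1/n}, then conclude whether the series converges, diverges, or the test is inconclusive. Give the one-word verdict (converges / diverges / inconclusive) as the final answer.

Let a_n denote the general term. Form |a_n|^(1/n) and simplify:
|a_n|^(1/n) = 2/3
Take the limit as n -> infinity: L = 2/3.
Since L = 2/3 < 1, the root test implies convergence.

converges
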